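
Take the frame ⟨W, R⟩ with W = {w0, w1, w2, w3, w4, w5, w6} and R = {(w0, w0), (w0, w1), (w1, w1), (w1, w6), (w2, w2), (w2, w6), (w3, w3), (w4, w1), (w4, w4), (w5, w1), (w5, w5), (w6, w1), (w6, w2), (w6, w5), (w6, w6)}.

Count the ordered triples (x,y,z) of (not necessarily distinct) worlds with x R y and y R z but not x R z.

7

Enumerating: (w0,w1,w6), (w1,w6,w2), (w1,w6,w5), (w2,w6,w1), (w2,w6,w5), (w4,w1,w6), (w5,w1,w6).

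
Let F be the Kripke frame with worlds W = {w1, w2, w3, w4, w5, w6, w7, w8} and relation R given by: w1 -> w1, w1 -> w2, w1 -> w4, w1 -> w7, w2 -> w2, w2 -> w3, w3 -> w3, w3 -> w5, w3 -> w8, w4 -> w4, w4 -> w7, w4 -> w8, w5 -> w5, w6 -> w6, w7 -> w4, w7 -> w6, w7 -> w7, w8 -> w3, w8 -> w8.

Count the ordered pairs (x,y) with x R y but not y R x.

Enumerating: (w1,w2), (w1,w4), (w1,w7), (w2,w3), (w3,w5), (w4,w8), (w7,w6).

7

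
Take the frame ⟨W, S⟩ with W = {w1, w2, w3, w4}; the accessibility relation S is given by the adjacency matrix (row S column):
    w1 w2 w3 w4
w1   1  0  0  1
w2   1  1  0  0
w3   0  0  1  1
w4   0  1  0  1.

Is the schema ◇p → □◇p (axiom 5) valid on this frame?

Axiom 5 corresponds to the accessibility relation being Euclidean.
Euclidean: no — w1 S w4 and w1 S w1, but not w4 S w1.

No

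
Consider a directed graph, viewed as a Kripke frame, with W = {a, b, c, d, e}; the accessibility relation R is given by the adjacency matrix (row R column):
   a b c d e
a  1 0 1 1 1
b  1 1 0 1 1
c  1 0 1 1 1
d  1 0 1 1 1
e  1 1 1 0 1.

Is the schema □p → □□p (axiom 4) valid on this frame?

Axiom 4 corresponds to the accessibility relation being transitive.
Transitive: no — a R e and e R b, but not a R b.

No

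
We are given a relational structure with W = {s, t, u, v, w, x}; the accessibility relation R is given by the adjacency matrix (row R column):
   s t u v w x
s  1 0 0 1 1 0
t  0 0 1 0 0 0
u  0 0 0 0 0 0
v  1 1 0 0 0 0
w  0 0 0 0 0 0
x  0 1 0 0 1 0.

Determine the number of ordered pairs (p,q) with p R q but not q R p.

Enumerating: (s,w), (t,u), (v,t), (x,t), (x,w).

5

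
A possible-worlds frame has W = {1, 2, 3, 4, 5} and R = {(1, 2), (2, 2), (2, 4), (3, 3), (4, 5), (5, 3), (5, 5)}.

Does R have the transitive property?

No

Transitive: no — 1 R 2 and 2 R 4, but not 1 R 4.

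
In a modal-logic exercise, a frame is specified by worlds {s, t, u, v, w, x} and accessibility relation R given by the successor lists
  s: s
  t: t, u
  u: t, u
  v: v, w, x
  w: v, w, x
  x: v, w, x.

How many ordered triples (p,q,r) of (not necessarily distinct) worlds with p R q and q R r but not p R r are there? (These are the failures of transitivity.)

0

R is transitive; there are no such tuples.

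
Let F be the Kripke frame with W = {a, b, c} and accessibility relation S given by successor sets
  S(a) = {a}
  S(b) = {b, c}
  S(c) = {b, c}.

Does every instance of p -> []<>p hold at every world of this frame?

Yes

Axiom B corresponds to the accessibility relation being symmetric.
Symmetric: yes — every pair in S has its reverse in S.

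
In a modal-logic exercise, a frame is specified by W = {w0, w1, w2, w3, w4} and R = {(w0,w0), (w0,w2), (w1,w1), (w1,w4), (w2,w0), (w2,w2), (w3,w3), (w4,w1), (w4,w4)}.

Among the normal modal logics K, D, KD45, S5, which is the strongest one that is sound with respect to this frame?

S5

Serial (axiom D): yes — every world has a successor (e.g. w0 R w0).
Euclidean (axiom 5): yes — any two successors of a common world are R-related.
Transitive (axiom 4): yes — every two-step R-path is closed by a direct edge.
Reflexive (axiom T): yes — every world is R-related to itself.
So F validates K, D, KD45, S5. The strongest is S5.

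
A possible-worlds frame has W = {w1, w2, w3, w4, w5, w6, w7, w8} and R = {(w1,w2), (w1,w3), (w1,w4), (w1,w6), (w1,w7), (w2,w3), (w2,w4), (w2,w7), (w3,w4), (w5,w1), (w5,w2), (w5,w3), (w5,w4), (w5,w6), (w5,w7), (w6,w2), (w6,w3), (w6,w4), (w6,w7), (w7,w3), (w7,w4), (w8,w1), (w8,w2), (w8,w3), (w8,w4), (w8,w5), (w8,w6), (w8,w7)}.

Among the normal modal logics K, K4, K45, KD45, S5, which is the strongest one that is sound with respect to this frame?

Transitive (axiom 4): yes — every two-step R-path is closed by a direct edge.
Euclidean (axiom 5): no — w1 R w2 and w1 R w6, but not w2 R w6.
Serial (axiom D): no — w4 has no R-successor.
Reflexive (axiom T): no — w1 is not related to itself.
So F validates K, K4; K45 would additionally require R to be Euclidean. The strongest is K4.

K4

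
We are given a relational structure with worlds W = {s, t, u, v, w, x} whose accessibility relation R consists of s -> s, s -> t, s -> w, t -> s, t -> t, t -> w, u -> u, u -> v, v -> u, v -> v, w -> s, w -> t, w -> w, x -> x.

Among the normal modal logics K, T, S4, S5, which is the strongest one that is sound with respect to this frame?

Reflexive (axiom T): yes — every world is R-related to itself.
Transitive (axiom 4): yes — every two-step R-path is closed by a direct edge.
Euclidean (axiom 5): yes — any two successors of a common world are R-related.
So F validates K, T, S4, S5. The strongest is S5.

S5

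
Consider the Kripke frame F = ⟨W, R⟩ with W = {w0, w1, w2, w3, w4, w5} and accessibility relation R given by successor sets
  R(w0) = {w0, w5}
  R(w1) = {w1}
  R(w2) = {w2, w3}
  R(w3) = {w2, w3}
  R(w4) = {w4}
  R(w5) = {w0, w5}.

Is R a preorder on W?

Reflexive: yes — every world is R-related to itself.
Transitive: yes — every two-step R-path is closed by a direct edge.
So R is a preorder.

Yes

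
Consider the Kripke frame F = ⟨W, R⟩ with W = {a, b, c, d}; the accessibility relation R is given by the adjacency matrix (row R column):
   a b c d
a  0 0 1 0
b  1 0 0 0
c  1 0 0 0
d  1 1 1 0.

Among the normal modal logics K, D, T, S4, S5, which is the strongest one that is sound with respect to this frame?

Serial (axiom D): yes — every world has a successor (e.g. a R c).
Reflexive (axiom T): no — a is not related to itself.
Transitive (axiom 4): no — b R a and a R c, but not b R c.
Euclidean (axiom 5): no — d R a and d R b, but not a R b.
So F validates K, D; T would additionally require R to be reflexive. The strongest is D.

D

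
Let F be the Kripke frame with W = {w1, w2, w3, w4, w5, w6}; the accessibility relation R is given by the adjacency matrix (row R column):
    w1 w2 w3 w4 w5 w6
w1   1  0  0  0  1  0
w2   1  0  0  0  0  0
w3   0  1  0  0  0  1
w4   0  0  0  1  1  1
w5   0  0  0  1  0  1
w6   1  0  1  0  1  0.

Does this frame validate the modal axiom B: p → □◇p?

Axiom B corresponds to the accessibility relation being symmetric.
Symmetric: no — w1 R w5 but not w5 R w1.

No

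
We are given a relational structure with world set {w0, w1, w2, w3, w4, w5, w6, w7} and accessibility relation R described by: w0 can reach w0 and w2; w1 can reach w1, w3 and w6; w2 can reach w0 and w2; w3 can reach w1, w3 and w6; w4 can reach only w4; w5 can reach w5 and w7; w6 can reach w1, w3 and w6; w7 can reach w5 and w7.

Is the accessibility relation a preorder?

Yes

Reflexive: yes — every world is R-related to itself.
Transitive: yes — every two-step R-path is closed by a direct edge.
So R is a preorder.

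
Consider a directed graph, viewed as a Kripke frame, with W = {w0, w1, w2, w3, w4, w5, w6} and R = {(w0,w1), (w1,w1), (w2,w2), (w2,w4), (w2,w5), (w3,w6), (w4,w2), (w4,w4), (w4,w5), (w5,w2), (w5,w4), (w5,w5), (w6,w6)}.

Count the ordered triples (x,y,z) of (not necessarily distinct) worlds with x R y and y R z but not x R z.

R is transitive; there are no such tuples.

0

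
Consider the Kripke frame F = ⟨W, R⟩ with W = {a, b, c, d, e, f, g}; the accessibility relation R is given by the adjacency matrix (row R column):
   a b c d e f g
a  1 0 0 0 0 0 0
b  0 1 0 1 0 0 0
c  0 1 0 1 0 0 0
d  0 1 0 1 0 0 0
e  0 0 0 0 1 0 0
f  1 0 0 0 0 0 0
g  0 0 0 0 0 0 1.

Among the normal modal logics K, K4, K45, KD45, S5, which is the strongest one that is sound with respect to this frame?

KD45

Transitive (axiom 4): yes — every two-step R-path is closed by a direct edge.
Euclidean (axiom 5): yes — any two successors of a common world are R-related.
Serial (axiom D): yes — every world has a successor (e.g. a R a).
Reflexive (axiom T): no — c is not related to itself.
So F validates K, K4, K45, KD45; S5 would additionally require R to be reflexive. The strongest is KD45.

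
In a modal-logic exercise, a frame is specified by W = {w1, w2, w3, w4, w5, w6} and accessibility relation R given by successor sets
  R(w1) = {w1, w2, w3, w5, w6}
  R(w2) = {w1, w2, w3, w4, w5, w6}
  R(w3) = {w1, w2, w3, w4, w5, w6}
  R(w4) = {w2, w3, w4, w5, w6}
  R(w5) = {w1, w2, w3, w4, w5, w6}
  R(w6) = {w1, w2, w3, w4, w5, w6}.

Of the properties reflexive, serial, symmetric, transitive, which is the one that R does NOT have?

transitive

Reflexive: yes — every world is R-related to itself.
Serial: yes — every world has a successor (e.g. w1 R w1).
Symmetric: yes — every pair in R has its reverse in R.
Transitive: no — w1 R w2 and w2 R w4, but not w1 R w4.
Only transitive fails.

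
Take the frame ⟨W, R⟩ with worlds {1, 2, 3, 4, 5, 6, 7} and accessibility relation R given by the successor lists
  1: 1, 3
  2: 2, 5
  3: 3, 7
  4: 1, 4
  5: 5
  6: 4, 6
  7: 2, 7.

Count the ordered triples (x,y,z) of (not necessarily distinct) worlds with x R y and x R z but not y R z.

Enumerating: (1,3,1), (2,5,2), (3,7,3), (4,1,4), (6,4,6), (7,2,7).

6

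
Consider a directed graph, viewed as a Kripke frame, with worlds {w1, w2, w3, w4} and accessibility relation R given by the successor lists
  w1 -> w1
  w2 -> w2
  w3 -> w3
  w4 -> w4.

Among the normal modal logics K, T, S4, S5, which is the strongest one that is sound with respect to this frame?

S5

Reflexive (axiom T): yes — every world is R-related to itself.
Transitive (axiom 4): yes — every two-step R-path is closed by a direct edge.
Euclidean (axiom 5): yes — any two successors of a common world are R-related.
So F validates K, T, S4, S5. The strongest is S5.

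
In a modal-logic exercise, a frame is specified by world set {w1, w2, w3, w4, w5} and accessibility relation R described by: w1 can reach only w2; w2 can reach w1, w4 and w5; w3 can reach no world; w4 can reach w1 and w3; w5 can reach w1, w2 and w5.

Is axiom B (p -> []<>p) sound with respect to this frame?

No

By correspondence theory, B is valid on a frame iff R is symmetric.
Symmetric: no — w2 R w4 but not w4 R w2.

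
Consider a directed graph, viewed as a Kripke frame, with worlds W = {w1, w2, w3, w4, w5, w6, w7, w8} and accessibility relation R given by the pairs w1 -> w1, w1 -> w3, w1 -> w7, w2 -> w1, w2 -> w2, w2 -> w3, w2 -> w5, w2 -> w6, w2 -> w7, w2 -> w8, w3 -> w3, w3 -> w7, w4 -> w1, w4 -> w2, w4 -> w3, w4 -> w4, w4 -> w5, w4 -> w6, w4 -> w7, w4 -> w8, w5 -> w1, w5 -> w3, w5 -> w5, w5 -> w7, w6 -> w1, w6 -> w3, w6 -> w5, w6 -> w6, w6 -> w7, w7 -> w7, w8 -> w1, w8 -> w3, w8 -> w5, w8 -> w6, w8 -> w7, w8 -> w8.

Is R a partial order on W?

Reflexive: yes — every world is R-related to itself.
Transitive: yes — every two-step R-path is closed by a direct edge.
Antisymmetric: yes — no distinct pair is related both ways.
So R is a partial order.

Yes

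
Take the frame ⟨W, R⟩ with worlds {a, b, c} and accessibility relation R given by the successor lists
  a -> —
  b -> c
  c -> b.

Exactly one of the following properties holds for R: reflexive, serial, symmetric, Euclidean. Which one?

symmetric

Reflexive: no — a is not related to itself.
Serial: no — a has no R-successor.
Symmetric: yes — every pair in R has its reverse in R.
Euclidean: no — b R c and b R c, but not c R c.
Only symmetric holds.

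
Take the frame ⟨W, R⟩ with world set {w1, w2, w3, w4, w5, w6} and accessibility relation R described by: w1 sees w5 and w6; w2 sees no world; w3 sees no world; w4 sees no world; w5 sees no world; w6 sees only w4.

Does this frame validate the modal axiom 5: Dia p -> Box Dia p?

No

The schema 5 characterises exactly the Euclidean frames.
Euclidean: no — w1 R w5 and w1 R w6, but not w5 R w6.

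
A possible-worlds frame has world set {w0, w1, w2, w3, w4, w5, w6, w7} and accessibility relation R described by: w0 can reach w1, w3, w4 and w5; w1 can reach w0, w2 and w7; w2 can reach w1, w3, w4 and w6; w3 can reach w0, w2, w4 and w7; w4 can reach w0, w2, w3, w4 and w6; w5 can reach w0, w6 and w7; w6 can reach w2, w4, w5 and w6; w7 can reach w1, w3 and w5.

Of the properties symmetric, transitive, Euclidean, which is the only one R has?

symmetric

Symmetric: yes — every pair in R has its reverse in R.
Transitive: no — w0 R w1 and w1 R w2, but not w0 R w2.
Euclidean: no — w0 R w1 and w0 R w3, but not w1 R w3.
Only symmetric holds.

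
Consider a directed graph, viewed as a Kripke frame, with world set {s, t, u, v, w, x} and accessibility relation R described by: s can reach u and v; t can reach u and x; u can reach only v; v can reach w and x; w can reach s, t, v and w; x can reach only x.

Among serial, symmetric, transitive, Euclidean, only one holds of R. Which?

serial

Serial: yes — every world has a successor (e.g. s R u).
Symmetric: no — s R u but not u R s.
Transitive: no — s R v and v R w, but not s R w.
Euclidean: no — s R v and s R u, but not v R u.
Only serial holds.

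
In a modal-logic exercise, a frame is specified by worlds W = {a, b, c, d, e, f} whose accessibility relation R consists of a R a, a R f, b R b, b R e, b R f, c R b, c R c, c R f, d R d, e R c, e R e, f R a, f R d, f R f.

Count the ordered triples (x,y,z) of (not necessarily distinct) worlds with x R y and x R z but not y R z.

11

Enumerating: (b,e,b), (b,e,f), (b,f,b), (b,f,e), (c,b,c), (c,f,b), (c,f,c), (e,c,e), (f,a,d), (f,d,a), (f,d,f).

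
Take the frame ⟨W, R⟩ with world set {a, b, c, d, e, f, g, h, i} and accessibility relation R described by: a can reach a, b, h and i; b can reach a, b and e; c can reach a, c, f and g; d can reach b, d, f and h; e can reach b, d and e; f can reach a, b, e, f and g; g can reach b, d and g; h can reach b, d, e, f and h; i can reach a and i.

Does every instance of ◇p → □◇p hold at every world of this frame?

Axiom 5 corresponds to the accessibility relation being Euclidean.
Euclidean: no — a R b and a R h, but not b R h.

No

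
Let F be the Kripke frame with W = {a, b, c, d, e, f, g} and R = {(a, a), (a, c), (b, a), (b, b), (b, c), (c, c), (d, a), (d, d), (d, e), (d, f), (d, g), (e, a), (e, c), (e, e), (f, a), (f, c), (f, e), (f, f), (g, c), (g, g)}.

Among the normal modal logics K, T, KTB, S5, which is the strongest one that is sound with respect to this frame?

Reflexive (axiom T): yes — every world is R-related to itself.
Symmetric (axiom B): no — a R c but not c R a.
Euclidean (axiom 5): no — b R c and b R a, but not c R a.
So F validates K, T; KTB would additionally require R to be symmetric. The strongest is T.

T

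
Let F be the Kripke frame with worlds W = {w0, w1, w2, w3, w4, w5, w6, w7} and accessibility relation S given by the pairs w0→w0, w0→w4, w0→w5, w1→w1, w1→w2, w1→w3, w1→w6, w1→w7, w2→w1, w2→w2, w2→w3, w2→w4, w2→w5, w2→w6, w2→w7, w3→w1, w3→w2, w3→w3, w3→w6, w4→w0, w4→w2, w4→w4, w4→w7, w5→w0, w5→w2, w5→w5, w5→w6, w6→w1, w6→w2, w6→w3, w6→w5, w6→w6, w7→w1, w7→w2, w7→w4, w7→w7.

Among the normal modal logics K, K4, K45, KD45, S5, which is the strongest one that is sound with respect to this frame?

K

Transitive (axiom 4): no — w0 S w4 and w4 S w2, but not w0 S w2.
Euclidean (axiom 5): no — w0 S w4 and w0 S w5, but not w4 S w5.
Serial (axiom D): yes — every world has a successor (e.g. w0 S w0).
Reflexive (axiom T): yes — every world is S-related to itself.
So F validates K; K4 would additionally require S to be transitive. The strongest is K.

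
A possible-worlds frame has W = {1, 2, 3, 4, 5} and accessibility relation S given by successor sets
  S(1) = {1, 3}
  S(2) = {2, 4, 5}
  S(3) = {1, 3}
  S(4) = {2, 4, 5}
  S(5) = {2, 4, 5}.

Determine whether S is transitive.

Yes

Transitive: yes — every two-step S-path is closed by a direct edge.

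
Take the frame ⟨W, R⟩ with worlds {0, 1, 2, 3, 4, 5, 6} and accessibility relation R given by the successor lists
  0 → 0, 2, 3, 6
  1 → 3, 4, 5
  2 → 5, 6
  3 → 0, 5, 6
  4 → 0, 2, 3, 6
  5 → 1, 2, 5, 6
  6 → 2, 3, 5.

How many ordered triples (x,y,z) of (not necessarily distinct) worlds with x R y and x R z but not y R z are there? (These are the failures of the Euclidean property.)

Enumerating: (0,2,0), (0,2,2), (0,2,3), (0,3,2), (0,3,3), (0,6,0), (0,6,6), (1,3,3), (1,3,4), (1,4,4), (1,4,5), (1,5,3), … and 25 more.
Total: 37.

37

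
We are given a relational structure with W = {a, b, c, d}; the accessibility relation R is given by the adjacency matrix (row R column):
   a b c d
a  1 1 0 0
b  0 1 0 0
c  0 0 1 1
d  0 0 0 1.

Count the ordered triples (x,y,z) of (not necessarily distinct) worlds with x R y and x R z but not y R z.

2

Enumerating: (a,b,a), (c,d,c).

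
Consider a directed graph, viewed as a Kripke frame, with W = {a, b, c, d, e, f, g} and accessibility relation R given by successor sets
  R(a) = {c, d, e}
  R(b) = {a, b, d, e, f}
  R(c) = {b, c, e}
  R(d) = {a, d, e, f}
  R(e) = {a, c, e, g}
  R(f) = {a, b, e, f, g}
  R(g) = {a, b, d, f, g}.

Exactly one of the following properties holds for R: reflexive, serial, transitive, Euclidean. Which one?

Reflexive: no — a is not related to itself.
Serial: yes — every world has a successor (e.g. a R c).
Transitive: no — a R c and c R b, but not a R b.
Euclidean: no — a R c and a R d, but not c R d.
Only serial holds.

serial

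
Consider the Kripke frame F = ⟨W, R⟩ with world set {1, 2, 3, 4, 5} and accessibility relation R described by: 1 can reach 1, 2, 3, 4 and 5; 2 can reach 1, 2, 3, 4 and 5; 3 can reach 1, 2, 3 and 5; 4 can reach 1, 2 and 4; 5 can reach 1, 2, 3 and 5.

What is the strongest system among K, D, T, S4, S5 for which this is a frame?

T

Serial (axiom D): yes — every world has a successor (e.g. 1 R 1).
Reflexive (axiom T): yes — every world is R-related to itself.
Transitive (axiom 4): no — 3 R 1 and 1 R 4, but not 3 R 4.
Euclidean (axiom 5): no — 1 R 3 and 1 R 4, but not 3 R 4.
So F validates K, D, T; S4 would additionally require R to be transitive. The strongest is T.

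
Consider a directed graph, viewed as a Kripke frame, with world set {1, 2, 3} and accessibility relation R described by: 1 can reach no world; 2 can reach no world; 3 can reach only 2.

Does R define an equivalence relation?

Reflexive: no — 1 is not related to itself.
Symmetric: no — 3 R 2 but not 2 R 3.
Transitive: yes — every two-step R-path is closed by a direct edge.
So R is not an equivalence relation.

No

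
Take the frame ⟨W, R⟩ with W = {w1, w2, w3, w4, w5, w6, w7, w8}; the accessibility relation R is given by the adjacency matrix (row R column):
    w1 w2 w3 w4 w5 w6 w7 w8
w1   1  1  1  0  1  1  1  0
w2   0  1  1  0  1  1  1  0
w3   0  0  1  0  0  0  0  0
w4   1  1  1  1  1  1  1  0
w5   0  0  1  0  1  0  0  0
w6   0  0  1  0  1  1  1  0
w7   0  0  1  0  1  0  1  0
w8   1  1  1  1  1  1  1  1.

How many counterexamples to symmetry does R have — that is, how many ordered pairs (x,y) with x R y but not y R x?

Enumerating: (w1,w2), (w1,w3), (w1,w5), (w1,w6), (w1,w7), (w2,w3), (w2,w5), (w2,w6), (w2,w7), (w4,w1), (w4,w2), (w4,w3), … and 16 more.
Total: 28.

28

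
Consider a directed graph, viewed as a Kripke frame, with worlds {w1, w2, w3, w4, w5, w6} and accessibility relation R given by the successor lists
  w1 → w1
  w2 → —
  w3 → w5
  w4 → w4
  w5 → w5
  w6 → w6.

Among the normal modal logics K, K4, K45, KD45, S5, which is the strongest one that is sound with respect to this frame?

Transitive (axiom 4): yes — every two-step R-path is closed by a direct edge.
Euclidean (axiom 5): yes — any two successors of a common world are R-related.
Serial (axiom D): no — w2 has no R-successor.
Reflexive (axiom T): no — w2 is not related to itself.
So F validates K, K4, K45; KD45 would additionally require R to be serial. The strongest is K45.

K45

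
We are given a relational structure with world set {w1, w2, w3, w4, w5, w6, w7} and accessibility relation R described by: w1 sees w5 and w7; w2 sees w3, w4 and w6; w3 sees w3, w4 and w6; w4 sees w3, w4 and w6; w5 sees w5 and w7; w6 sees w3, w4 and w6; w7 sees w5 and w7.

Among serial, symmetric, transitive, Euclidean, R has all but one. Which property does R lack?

Serial: yes — every world has a successor (e.g. w1 R w5).
Symmetric: no — w1 R w5 but not w5 R w1.
Transitive: yes — every two-step R-path is closed by a direct edge.
Euclidean: yes — any two successors of a common world are R-related.
Only symmetric fails.

symmetric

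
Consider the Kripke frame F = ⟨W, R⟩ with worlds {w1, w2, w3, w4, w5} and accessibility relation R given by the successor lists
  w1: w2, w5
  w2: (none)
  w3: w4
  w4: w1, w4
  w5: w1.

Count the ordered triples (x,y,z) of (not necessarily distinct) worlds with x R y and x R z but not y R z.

Enumerating: (w1,w2,w2), (w1,w2,w5), (w1,w5,w2), (w1,w5,w5), (w4,w1,w1), (w4,w1,w4), (w5,w1,w1).

7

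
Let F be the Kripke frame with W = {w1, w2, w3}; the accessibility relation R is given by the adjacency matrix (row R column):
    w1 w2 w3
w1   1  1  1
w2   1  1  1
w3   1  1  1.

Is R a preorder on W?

Yes

Reflexive: yes — every world is R-related to itself.
Transitive: yes — every two-step R-path is closed by a direct edge.
So R is a preorder.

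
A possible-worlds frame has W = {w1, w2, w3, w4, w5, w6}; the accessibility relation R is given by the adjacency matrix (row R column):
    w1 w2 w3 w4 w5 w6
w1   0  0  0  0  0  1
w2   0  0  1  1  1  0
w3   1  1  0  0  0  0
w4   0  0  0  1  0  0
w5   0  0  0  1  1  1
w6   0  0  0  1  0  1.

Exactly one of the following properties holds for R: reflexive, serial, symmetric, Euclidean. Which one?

serial

Reflexive: no — w1 is not related to itself.
Serial: yes — every world has a successor (e.g. w1 R w6).
Symmetric: no — w1 R w6 but not w6 R w1.
Euclidean: no — w2 R w3 and w2 R w4, but not w3 R w4.
Only serial holds.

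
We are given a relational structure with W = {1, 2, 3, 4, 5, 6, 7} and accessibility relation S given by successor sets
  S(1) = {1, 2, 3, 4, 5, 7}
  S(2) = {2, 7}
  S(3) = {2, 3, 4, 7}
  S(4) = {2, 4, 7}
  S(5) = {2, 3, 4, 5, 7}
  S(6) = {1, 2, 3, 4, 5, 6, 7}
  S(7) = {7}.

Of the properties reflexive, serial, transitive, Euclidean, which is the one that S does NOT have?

Euclidean

Reflexive: yes — every world is S-related to itself.
Serial: yes — every world has a successor (e.g. 1 S 1).
Transitive: yes — every two-step S-path is closed by a direct edge.
Euclidean: no — 1 S 2 and 1 S 3, but not 2 S 3.
Only Euclidean fails.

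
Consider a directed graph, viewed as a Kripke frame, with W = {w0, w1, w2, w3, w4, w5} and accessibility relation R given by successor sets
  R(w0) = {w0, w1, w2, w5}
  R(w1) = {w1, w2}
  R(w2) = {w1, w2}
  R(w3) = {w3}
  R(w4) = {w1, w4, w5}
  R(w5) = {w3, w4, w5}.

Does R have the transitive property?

Transitive: no — w0 R w5 and w5 R w3, but not w0 R w3.

No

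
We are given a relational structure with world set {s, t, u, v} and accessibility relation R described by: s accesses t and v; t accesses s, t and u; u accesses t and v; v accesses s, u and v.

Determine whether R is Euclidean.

No

Euclidean: no — s R t and s R v, but not t R v.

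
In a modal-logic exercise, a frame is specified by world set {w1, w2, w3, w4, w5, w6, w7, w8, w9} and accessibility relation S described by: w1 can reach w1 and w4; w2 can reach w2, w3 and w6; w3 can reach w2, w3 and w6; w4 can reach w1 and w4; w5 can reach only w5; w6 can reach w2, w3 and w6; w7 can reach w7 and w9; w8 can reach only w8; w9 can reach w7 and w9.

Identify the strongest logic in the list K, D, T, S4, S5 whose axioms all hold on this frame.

Serial (axiom D): yes — every world has a successor (e.g. w1 S w1).
Reflexive (axiom T): yes — every world is S-related to itself.
Transitive (axiom 4): yes — every two-step S-path is closed by a direct edge.
Euclidean (axiom 5): yes — any two successors of a common world are S-related.
So F validates K, D, T, S4, S5. The strongest is S5.

S5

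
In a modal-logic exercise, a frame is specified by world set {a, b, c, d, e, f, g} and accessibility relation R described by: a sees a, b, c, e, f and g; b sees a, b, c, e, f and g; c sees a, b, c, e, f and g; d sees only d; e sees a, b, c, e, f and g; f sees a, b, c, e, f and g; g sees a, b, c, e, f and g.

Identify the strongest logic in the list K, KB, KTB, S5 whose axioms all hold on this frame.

S5

Symmetric (axiom B): yes — every pair in R has its reverse in R.
Reflexive (axiom T): yes — every world is R-related to itself.
Euclidean (axiom 5): yes — any two successors of a common world are R-related.
So F validates K, KB, KTB, S5. The strongest is S5.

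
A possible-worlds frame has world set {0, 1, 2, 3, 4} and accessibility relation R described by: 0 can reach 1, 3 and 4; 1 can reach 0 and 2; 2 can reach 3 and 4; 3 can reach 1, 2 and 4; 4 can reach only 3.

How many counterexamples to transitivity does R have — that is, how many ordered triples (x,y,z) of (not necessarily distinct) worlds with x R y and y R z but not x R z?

16

Enumerating: (0,1,0), (0,1,2), (0,3,2), (1,0,1), (1,0,3), (1,0,4), (1,2,3), (1,2,4), (2,3,1), (2,3,2), (3,1,0), (3,2,3), (3,4,3), (4,3,1), (4,3,2), (4,3,4).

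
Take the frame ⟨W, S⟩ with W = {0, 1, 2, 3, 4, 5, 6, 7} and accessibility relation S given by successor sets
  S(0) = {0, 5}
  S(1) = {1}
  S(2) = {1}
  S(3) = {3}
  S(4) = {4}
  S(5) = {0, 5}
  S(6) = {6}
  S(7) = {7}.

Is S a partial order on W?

No

Reflexive: no — 2 is not related to itself.
Transitive: yes — every two-step S-path is closed by a direct edge.
Antisymmetric: no — 0 S 5 and 5 S 0 with 0 ≠ 5.
So S is not a partial order.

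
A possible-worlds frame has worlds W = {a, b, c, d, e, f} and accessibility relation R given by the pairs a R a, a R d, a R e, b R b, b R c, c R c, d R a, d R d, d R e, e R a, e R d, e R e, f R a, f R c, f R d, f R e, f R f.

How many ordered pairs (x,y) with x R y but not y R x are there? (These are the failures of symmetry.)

Enumerating: (b,c), (f,a), (f,c), (f,d), (f,e).

5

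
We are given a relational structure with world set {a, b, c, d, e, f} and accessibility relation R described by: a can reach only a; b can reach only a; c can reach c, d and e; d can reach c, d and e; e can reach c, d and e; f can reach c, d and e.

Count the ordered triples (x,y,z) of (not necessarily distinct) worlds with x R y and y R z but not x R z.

R is transitive; there are no such tuples.

0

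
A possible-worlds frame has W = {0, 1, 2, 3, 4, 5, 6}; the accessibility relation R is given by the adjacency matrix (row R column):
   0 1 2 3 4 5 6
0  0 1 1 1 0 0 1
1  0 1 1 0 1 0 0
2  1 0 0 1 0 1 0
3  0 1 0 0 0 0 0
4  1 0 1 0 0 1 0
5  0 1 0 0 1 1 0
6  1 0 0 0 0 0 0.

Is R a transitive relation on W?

No

Transitive: no — 0 R 1 and 1 R 4, but not 0 R 4.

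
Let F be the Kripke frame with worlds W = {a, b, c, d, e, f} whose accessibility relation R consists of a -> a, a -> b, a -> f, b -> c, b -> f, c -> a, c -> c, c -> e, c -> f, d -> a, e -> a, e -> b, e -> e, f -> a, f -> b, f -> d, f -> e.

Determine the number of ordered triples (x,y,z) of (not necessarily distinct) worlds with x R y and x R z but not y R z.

Enumerating: (a,b,a), (a,b,b), (a,f,f), (b,f,c), (b,f,f), (c,a,c), (c,a,e), (c,e,c), (c,e,f), (c,f,c), (c,f,f), (e,a,e), … and 13 more.
Total: 25.

25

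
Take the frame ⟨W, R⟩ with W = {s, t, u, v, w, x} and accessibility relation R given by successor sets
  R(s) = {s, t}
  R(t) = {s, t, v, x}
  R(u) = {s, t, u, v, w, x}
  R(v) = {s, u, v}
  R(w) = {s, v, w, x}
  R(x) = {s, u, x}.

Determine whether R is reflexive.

Yes

Reflexive: yes — every world is R-related to itself.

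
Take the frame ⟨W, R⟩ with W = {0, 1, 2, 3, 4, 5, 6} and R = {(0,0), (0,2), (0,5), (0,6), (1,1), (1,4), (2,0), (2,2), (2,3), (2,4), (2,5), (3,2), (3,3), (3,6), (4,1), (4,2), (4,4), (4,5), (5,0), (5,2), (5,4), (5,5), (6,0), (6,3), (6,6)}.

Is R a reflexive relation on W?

Yes

Reflexive: yes — every world is R-related to itself.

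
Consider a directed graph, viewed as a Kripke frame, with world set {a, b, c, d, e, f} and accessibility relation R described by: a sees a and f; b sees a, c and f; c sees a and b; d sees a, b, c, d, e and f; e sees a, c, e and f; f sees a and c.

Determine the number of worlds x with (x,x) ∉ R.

3

Enumerating: b, c, f.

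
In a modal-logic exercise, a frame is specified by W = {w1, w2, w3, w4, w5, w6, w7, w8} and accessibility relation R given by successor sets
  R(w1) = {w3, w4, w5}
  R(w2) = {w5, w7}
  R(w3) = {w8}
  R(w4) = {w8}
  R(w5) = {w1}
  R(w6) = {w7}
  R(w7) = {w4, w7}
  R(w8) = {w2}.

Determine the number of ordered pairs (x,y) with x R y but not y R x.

Enumerating: (w1,w3), (w1,w4), (w2,w5), (w2,w7), (w3,w8), (w4,w8), (w6,w7), (w7,w4), (w8,w2).

9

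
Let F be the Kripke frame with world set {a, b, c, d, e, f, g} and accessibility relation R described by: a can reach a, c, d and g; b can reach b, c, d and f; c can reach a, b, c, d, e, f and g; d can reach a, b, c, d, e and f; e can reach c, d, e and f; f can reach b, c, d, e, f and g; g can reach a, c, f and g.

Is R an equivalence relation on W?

Reflexive: yes — every world is R-related to itself.
Symmetric: yes — every pair in R has its reverse in R.
Transitive: no — a R c and c R b, but not a R b.
So R is not an equivalence relation.

No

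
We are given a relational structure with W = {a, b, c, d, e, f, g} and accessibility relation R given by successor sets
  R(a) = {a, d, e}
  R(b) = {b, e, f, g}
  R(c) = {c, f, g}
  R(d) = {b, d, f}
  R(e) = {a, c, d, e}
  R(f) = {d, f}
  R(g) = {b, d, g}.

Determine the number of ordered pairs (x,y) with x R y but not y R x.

Enumerating: (a,d), (b,e), (b,f), (c,f), (c,g), (d,b), (e,c), (e,d), (g,d).

9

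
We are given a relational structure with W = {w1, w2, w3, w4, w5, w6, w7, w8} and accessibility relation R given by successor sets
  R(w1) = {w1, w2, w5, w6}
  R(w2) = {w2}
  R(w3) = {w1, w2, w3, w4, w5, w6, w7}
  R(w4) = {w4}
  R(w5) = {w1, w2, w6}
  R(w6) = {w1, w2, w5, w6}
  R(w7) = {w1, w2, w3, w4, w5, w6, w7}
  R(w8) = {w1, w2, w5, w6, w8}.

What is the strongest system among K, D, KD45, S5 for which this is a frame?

D

Serial (axiom D): yes — every world has a successor (e.g. w1 R w1).
Euclidean (axiom 5): no — w1 R w2 and w1 R w5, but not w2 R w5.
Transitive (axiom 4): no — w5 R w1 and w1 R w5, but not w5 R w5.
Reflexive (axiom T): no — w5 is not related to itself.
So F validates K, D; KD45 would additionally require R to be Euclidean and transitive. The strongest is D.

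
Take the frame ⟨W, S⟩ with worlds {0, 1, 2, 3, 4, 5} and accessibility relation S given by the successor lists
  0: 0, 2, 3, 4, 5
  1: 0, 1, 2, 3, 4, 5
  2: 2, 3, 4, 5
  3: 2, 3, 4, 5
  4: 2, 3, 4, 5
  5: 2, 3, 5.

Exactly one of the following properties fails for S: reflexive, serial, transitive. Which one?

transitive

Reflexive: yes — every world is S-related to itself.
Serial: yes — every world has a successor (e.g. 0 S 0).
Transitive: no — 5 S 2 and 2 S 4, but not 5 S 4.
Only transitive fails.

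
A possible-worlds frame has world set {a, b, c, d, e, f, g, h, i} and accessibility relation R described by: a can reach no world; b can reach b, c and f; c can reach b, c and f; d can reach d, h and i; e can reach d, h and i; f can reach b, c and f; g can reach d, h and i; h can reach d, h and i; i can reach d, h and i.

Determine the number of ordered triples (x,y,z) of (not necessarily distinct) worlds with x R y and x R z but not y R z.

R is Euclidean; there are no such tuples.

0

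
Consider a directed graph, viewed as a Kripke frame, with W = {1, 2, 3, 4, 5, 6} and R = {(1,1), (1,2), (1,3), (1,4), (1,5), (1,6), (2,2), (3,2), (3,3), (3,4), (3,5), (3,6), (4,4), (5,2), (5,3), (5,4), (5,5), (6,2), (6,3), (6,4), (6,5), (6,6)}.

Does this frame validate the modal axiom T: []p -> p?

The schema T characterises exactly the reflexive frames.
Reflexive: yes — every world is R-related to itself.

Yes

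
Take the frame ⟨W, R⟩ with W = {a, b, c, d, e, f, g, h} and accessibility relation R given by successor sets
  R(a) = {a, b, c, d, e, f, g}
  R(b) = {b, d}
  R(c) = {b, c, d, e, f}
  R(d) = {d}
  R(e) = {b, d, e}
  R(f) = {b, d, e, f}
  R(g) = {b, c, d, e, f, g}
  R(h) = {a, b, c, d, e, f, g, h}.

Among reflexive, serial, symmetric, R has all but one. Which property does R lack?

Reflexive: yes — every world is R-related to itself.
Serial: yes — every world has a successor (e.g. a R a).
Symmetric: no — a R b but not b R a.
Only symmetric fails.

symmetric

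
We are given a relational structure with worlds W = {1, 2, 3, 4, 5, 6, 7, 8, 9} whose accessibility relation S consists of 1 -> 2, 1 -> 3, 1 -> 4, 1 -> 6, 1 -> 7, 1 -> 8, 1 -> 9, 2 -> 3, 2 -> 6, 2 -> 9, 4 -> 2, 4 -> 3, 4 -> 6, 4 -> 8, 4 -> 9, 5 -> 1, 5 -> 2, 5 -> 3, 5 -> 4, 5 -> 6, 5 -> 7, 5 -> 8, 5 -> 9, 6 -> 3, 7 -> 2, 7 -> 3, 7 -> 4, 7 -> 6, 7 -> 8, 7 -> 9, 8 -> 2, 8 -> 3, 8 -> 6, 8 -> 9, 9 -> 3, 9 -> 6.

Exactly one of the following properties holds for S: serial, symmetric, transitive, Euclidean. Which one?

Serial: no — 3 has no S-successor.
Symmetric: no — 1 S 2 but not 2 S 1.
Transitive: yes — every two-step S-path is closed by a direct edge.
Euclidean: no — 1 S 2 and 1 S 4, but not 2 S 4.
Only transitive holds.

transitive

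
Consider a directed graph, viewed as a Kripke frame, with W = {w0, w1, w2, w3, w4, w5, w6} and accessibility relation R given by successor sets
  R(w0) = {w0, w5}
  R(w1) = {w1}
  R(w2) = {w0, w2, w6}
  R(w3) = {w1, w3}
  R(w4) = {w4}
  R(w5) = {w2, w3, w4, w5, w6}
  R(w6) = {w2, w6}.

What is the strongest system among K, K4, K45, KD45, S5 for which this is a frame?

K

Transitive (axiom 4): no — w0 R w5 and w5 R w2, but not w0 R w2.
Euclidean (axiom 5): no — w2 R w0 and w2 R w6, but not w0 R w6.
Serial (axiom D): yes — every world has a successor (e.g. w0 R w0).
Reflexive (axiom T): yes — every world is R-related to itself.
So F validates K; K4 would additionally require R to be transitive. The strongest is K.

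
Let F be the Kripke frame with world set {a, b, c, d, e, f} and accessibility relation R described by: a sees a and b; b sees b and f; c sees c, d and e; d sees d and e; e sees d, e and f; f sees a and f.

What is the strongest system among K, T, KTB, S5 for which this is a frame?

T

Reflexive (axiom T): yes — every world is R-related to itself.
Symmetric (axiom B): no — a R b but not b R a.
Euclidean (axiom 5): no — e R d and e R f, but not d R f.
So F validates K, T; KTB would additionally require R to be symmetric. The strongest is T.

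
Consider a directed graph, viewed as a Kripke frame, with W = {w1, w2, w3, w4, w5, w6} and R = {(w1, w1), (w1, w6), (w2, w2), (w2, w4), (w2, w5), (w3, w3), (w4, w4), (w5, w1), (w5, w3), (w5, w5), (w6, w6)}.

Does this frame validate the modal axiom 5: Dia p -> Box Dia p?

Axiom 5 corresponds to the accessibility relation being Euclidean.
Euclidean: no — w2 R w4 and w2 R w5, but not w4 R w5.

No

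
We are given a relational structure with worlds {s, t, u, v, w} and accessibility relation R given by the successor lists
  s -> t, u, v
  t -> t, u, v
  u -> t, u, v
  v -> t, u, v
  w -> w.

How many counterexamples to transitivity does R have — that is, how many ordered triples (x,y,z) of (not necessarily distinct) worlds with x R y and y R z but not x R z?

0

R is transitive; there are no such tuples.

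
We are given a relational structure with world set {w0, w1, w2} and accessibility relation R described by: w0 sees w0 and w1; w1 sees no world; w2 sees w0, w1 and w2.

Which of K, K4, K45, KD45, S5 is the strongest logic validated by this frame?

K4

Transitive (axiom 4): yes — every two-step R-path is closed by a direct edge.
Euclidean (axiom 5): no — w2 R w1 and w2 R w0, but not w1 R w0.
Serial (axiom D): no — w1 has no R-successor.
Reflexive (axiom T): no — w1 is not related to itself.
So F validates K, K4; K45 would additionally require R to be Euclidean. The strongest is K4.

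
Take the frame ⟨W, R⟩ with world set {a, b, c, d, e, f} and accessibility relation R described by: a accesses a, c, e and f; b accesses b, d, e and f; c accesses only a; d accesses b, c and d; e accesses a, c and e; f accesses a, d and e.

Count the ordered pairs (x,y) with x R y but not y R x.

6

Enumerating: (b,e), (b,f), (d,c), (e,c), (f,d), (f,e).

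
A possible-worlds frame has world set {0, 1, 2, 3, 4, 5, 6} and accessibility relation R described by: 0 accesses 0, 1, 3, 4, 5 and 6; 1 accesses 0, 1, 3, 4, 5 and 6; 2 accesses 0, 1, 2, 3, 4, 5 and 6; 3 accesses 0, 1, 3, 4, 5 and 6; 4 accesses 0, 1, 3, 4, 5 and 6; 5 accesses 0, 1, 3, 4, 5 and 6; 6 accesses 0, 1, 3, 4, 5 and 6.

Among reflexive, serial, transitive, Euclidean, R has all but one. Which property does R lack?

Euclidean

Reflexive: yes — every world is R-related to itself.
Serial: yes — every world has a successor (e.g. 0 R 0).
Transitive: yes — every two-step R-path is closed by a direct edge.
Euclidean: no — 2 R 0 and 2 R 2, but not 0 R 2.
Only Euclidean fails.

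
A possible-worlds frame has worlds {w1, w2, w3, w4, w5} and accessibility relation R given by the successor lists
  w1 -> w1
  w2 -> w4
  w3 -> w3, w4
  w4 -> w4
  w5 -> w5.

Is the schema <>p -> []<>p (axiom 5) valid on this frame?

No

By correspondence theory, 5 is valid on a frame iff R is Euclidean.
Euclidean: no — w3 R w4 and w3 R w3, but not w4 R w3.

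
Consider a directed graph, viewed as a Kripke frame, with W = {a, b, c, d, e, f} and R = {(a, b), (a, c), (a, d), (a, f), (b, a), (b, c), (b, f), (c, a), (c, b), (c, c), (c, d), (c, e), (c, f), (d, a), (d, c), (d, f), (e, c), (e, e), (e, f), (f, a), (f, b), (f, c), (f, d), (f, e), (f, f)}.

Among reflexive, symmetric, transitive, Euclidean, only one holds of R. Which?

symmetric

Reflexive: no — a is not related to itself.
Symmetric: yes — every pair in R has its reverse in R.
Transitive: no — a R c and c R e, but not a R e.
Euclidean: no — a R b and a R d, but not b R d.
Only symmetric holds.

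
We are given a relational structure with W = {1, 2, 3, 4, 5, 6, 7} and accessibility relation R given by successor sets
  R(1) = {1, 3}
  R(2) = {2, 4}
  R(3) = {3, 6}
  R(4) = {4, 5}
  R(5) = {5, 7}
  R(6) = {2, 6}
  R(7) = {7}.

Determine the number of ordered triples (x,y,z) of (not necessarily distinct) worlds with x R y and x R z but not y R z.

Enumerating: (1,3,1), (2,4,2), (3,6,3), (4,5,4), (5,7,5), (6,2,6).

6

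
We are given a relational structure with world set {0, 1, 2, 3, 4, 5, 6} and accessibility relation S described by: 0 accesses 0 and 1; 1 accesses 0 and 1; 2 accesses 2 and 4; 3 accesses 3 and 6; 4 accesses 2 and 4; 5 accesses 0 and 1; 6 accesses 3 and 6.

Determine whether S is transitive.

Transitive: yes — every two-step S-path is closed by a direct edge.

Yes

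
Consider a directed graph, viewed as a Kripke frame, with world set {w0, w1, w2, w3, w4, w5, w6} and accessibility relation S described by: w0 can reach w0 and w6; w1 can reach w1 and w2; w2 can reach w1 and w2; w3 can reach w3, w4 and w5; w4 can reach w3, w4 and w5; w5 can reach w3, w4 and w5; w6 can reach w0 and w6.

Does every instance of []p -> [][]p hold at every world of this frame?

Yes

Axiom 4 corresponds to the accessibility relation being transitive.
Transitive: yes — every two-step S-path is closed by a direct edge.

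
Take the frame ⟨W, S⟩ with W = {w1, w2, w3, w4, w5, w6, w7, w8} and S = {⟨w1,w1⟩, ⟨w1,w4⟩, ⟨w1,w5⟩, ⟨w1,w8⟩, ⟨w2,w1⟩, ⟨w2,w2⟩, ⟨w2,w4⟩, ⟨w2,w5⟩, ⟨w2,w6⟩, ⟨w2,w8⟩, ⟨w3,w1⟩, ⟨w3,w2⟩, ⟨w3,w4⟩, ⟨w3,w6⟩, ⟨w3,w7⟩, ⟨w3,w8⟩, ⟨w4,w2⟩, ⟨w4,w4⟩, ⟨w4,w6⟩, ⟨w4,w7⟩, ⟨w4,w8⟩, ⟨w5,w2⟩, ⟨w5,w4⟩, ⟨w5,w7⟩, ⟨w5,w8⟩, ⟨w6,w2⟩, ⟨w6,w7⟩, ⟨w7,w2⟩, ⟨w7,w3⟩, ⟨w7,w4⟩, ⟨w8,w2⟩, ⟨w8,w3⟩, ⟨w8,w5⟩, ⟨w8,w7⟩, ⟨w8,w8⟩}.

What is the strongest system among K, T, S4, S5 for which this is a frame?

K

Reflexive (axiom T): no — w3 is not related to itself.
Transitive (axiom 4): no — w1 S w4 and w4 S w2, but not w1 S w2.
Euclidean (axiom 5): no — w1 S w4 and w1 S w5, but not w4 S w5.
So F validates K; T would additionally require S to be reflexive. The strongest is K.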